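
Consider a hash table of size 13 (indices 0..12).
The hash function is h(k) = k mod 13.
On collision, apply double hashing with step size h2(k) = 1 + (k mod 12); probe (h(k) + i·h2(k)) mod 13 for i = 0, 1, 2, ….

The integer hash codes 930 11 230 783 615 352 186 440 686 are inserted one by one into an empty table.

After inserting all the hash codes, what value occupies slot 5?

Insert 930: h=7, slot 7 empty -> index 7.
Insert 11: h=11, slot 11 empty -> index 11.
Insert 230: h=9, slot 9 empty -> index 9.
Insert 783: h=3, slot 3 empty -> index 3.
Insert 615: h=4, slot 4 empty -> index 4.
Insert 352: h=1, slot 1 empty -> index 1.
Insert 186: h=4, h2=7, slots 4,11 occupied -> index 5.
Insert 440: h=11, h2=9, slots 11,7,3 occupied -> index 12.
Insert 686: h=10, slot 10 empty -> index 10.
Table: [_, 352, _, 783, 615, 186, _, 930, _, 230, 686, 11, 440]

186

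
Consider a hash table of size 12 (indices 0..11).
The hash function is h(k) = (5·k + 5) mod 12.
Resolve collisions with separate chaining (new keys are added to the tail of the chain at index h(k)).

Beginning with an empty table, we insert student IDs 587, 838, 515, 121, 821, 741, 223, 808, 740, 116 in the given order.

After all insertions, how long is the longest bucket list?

587 → bucket 0
838 → bucket 7
515 → bucket 0 (collision)
121 → bucket 10
821 → bucket 6
741 → bucket 2
223 → bucket 4
808 → bucket 1
740 → bucket 9
116 → bucket 9 (collision)
Final buckets:
0: 587 -> 515
1: 808
2: 741
3: _
4: 223
5: _
6: 821
7: 838
8: _
9: 740 -> 116
10: 121
11: _

2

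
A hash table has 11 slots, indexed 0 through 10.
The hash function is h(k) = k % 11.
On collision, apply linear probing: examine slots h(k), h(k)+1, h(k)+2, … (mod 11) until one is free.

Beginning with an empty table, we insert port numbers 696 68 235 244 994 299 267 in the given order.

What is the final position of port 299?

7

696: h=3 -> slot 3
68: h=2 -> slot 2
235: h=4 -> slot 4
244: h=2, probe 2,3,4,5 -> slot 5
994: h=4, probe 4,5,6 -> slot 6
299: h=2, probe 2,3,4,5,6,7 -> slot 7
267: h=3, probe 3,4,5,6,7,8 -> slot 8
Table: [—, —, 68, 696, 235, 244, 994, 299, 267, —, —]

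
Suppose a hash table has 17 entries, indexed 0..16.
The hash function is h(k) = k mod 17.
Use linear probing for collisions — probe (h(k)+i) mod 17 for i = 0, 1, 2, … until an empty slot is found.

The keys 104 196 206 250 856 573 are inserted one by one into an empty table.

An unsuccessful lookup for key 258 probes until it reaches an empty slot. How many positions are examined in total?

2

104: h=2 -> slot 2
196: h=9 -> slot 9
206: h=2, probe 2,3 -> slot 3
250: h=12 -> slot 12
856: h=6 -> slot 6
573: h=12, probe 12,13 -> slot 13
Table: [-, -, 104, 206, -, -, 856, -, -, 196, -, -, 250, 573, -, -, -]
Lookup 258: h=3, probe 3,4 → slot 4 empty, not found.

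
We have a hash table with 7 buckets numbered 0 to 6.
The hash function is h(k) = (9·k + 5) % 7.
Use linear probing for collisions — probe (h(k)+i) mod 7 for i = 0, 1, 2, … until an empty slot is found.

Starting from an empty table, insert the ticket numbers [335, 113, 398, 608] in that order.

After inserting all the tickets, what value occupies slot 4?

398

335: h=3 → slot 3
113: h=0 → slot 0
398: h=3, probe 3,4 → slot 4
608: h=3, probe 3,4,5 → slot 5
Table: [113, ., ., 335, 398, 608, .]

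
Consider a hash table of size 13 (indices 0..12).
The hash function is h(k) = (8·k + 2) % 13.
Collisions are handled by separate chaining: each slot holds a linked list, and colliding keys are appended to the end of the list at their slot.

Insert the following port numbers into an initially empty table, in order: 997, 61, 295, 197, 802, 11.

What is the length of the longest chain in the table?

Insert 997: h=9, bucket 9 empty -> new chain.
Insert 61: h=9, bucket 9 nonempty -> append to chain.
Insert 295: h=9, bucket 9 nonempty -> append to chain.
Insert 197: h=5, bucket 5 empty -> new chain.
Insert 802: h=9, bucket 9 nonempty -> append to chain.
Insert 11: h=12, bucket 12 empty -> new chain.
Final buckets:
0: _
1: _
2: _
3: _
4: _
5: 197
6: _
7: _
8: _
9: 997 -> 61 -> 295 -> 802
10: _
11: _
12: 11

4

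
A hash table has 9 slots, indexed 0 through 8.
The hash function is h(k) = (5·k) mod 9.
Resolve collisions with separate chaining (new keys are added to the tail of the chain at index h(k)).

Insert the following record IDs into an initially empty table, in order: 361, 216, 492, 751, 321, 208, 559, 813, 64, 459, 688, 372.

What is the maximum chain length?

4

361 → bucket 5
216 → bucket 0
492 → bucket 3
751 → bucket 2
321 → bucket 3 (collision)
208 → bucket 5 (collision)
559 → bucket 5 (collision)
813 → bucket 6
64 → bucket 5 (collision)
459 → bucket 0 (collision)
688 → bucket 2 (collision)
372 → bucket 6 (collision)
Final buckets:
0: 216 -> 459
1: .
2: 751 -> 688
3: 492 -> 321
4: .
5: 361 -> 208 -> 559 -> 64
6: 813 -> 372
7: .
8: .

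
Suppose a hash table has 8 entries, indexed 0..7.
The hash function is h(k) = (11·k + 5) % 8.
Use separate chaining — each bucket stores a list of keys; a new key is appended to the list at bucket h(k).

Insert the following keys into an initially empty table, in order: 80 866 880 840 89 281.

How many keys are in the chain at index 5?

3

80 → bucket 5
866 → bucket 3
880 → bucket 5 (collision)
840 → bucket 5 (collision)
89 → bucket 0
281 → bucket 0 (collision)
Final buckets:
0: 89 -> 281
1: _
2: _
3: 866
4: _
5: 80 -> 880 -> 840
6: _
7: _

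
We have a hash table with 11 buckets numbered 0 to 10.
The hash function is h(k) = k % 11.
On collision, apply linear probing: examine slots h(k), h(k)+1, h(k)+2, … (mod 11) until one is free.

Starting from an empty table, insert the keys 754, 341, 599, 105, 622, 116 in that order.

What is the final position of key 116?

754 hashes to 6; slot 6 is free -> place at 6.
341 hashes to 0; slot 0 is free -> place at 0.
599 hashes to 5; slot 5 is free -> place at 5.
105 hashes to 6; 6 taken -> place at 7.
622 hashes to 6; 6,7 taken -> place at 8.
116 hashes to 6; 6,7,8 taken -> place at 9.
Table: [341, ∅, ∅, ∅, ∅, 599, 754, 105, 622, 116, ∅]

9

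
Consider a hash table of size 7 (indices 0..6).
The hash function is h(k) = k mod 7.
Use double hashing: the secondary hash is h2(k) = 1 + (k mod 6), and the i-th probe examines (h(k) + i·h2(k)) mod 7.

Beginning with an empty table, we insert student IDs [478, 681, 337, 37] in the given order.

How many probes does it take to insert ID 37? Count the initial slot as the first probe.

478 hashes to 2; slot 2 is free => place at 2.
681 hashes to 2, h2=4; 2 taken => place at 6.
337 hashes to 1; slot 1 is free => place at 1.
37 hashes to 2, h2=2; 2 taken => place at 4.
Table: [—, 337, 478, —, 37, —, 681]

2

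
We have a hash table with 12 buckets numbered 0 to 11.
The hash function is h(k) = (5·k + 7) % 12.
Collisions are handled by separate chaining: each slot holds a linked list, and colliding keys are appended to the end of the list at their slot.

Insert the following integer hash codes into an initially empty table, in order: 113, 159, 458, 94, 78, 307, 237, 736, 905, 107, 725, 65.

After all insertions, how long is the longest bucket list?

4

Insert 113: h=8, bucket 8 empty → new chain.
Insert 159: h=10, bucket 10 empty → new chain.
Insert 458: h=5, bucket 5 empty → new chain.
Insert 94: h=9, bucket 9 empty → new chain.
Insert 78: h=1, bucket 1 empty → new chain.
Insert 307: h=6, bucket 6 empty → new chain.
Insert 237: h=4, bucket 4 empty → new chain.
Insert 736: h=3, bucket 3 empty → new chain.
Insert 905: h=8, bucket 8 nonempty → append to chain.
Insert 107: h=2, bucket 2 empty → new chain.
Insert 725: h=8, bucket 8 nonempty → append to chain.
Insert 65: h=8, bucket 8 nonempty → append to chain.
Final buckets:
0: .
1: 78
2: 107
3: 736
4: 237
5: 458
6: 307
7: .
8: 113 -> 905 -> 725 -> 65
9: 94
10: 159
11: .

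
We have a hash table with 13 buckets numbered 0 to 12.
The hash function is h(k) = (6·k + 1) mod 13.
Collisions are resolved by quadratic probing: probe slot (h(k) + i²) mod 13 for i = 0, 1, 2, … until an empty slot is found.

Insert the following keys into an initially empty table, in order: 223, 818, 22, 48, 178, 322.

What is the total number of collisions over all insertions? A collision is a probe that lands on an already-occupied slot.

223 hashes to 0; slot 0 is free -> place at 0.
818 hashes to 8; slot 8 is free -> place at 8.
22 hashes to 3; slot 3 is free -> place at 3.
48 hashes to 3; 3 taken -> place at 4.
178 hashes to 3; 3,4 taken -> place at 7.
322 hashes to 9; slot 9 is free -> place at 9.
Table: [223, ., ., 22, 48, ., ., 178, 818, 322, ., ., .]

3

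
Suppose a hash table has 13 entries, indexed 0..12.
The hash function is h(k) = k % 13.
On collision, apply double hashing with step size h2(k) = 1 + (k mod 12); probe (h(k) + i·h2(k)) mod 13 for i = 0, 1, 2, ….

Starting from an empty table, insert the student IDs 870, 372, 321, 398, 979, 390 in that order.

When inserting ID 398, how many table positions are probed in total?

Insert 870: h=12, slot 12 empty => index 12.
Insert 372: h=8, slot 8 empty => index 8.
Insert 321: h=9, slot 9 empty => index 9.
Insert 398: h=8, h2=3, slot 8 occupied => index 11.
Insert 979: h=4, slot 4 empty => index 4.
Insert 390: h=0, slot 0 empty => index 0.
Table: [390, _, _, _, 979, _, _, _, 372, 321, _, 398, 870]

2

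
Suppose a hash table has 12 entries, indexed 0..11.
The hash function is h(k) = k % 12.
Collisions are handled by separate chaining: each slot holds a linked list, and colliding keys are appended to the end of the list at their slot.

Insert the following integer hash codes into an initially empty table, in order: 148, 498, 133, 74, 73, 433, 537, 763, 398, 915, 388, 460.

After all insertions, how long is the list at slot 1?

Insert 148: h=4, bucket 4 empty -> new chain.
Insert 498: h=6, bucket 6 empty -> new chain.
Insert 133: h=1, bucket 1 empty -> new chain.
Insert 74: h=2, bucket 2 empty -> new chain.
Insert 73: h=1, bucket 1 nonempty -> append to chain.
Insert 433: h=1, bucket 1 nonempty -> append to chain.
Insert 537: h=9, bucket 9 empty -> new chain.
Insert 763: h=7, bucket 7 empty -> new chain.
Insert 398: h=2, bucket 2 nonempty -> append to chain.
Insert 915: h=3, bucket 3 empty -> new chain.
Insert 388: h=4, bucket 4 nonempty -> append to chain.
Insert 460: h=4, bucket 4 nonempty -> append to chain.
Final buckets:
0: ∅
1: 133 -> 73 -> 433
2: 74 -> 398
3: 915
4: 148 -> 388 -> 460
5: ∅
6: 498
7: 763
8: ∅
9: 537
10: ∅
11: ∅

3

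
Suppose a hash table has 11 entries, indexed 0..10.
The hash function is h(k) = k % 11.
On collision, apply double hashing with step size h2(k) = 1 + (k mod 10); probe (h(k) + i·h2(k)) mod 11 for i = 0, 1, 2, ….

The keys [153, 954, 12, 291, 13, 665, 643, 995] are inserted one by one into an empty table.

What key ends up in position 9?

643

153 hashes to 10; slot 10 is free => place at 10.
954 hashes to 8; slot 8 is free => place at 8.
12 hashes to 1; slot 1 is free => place at 1.
291 hashes to 5; slot 5 is free => place at 5.
13 hashes to 2; slot 2 is free => place at 2.
665 hashes to 5, h2=6; 5 taken => place at 0.
643 hashes to 5, h2=4; 5 taken => place at 9.
995 hashes to 5, h2=6; 5,0 taken => place at 6.
Table: [665, 12, 13, —, —, 291, 995, —, 954, 643, 153]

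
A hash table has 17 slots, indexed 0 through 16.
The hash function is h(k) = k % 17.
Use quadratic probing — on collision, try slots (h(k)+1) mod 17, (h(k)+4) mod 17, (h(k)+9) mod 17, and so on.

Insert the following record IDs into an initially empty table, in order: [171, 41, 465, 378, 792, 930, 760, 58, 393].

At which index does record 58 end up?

171: h=1 => slot 1
41: h=7 => slot 7
465: h=6 => slot 6
378: h=4 => slot 4
792: h=10 => slot 10
930: h=12 => slot 12
760: h=12, probe 12,13 => slot 13
58: h=7, probe 7,8 => slot 8
393: h=2 => slot 2
Table: [∅, 171, 393, ∅, 378, ∅, 465, 41, 58, ∅, 792, ∅, 930, 760, ∅, ∅, ∅]

8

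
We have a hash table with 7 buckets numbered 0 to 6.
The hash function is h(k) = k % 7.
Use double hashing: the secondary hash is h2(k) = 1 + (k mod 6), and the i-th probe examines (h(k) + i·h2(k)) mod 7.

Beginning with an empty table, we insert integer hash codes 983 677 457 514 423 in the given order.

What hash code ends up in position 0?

983 hashes to 3; slot 3 is free -> place at 3.
677 hashes to 5; slot 5 is free -> place at 5.
457 hashes to 2; slot 2 is free -> place at 2.
514 hashes to 3, h2=5; 3 taken -> place at 1.
423 hashes to 3, h2=4; 3 taken -> place at 0.
Table: [423, 514, 457, 983, —, 677, —]

423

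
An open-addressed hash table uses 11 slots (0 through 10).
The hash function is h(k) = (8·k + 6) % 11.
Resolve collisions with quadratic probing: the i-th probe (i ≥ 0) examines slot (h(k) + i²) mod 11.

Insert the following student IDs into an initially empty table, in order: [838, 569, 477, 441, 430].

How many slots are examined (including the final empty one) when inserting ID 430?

838: h=0 -> slot 0
569: h=4 -> slot 4
477: h=5 -> slot 5
441: h=3 -> slot 3
430: h=3, probe 3,4,7 -> slot 7
Table: [838, ∅, ∅, 441, 569, 477, ∅, 430, ∅, ∅, ∅]

3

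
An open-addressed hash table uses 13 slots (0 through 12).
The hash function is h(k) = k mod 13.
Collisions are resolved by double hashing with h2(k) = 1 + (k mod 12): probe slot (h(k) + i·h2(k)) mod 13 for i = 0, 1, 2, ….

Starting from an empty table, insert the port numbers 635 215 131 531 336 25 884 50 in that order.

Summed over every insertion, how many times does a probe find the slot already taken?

635 hashes to 11; slot 11 is free => place at 11.
215 hashes to 7; slot 7 is free => place at 7.
131 hashes to 1; slot 1 is free => place at 1.
531 hashes to 11, h2=4; 11 taken => place at 2.
336 hashes to 11, h2=1; 11 taken => place at 12.
25 hashes to 12, h2=2; 12,1 taken => place at 3.
884 hashes to 0; slot 0 is free => place at 0.
50 hashes to 11, h2=3; 11,1 taken => place at 4.
Table: [884, 131, 531, 25, 50, _, _, 215, _, _, _, 635, 336]

6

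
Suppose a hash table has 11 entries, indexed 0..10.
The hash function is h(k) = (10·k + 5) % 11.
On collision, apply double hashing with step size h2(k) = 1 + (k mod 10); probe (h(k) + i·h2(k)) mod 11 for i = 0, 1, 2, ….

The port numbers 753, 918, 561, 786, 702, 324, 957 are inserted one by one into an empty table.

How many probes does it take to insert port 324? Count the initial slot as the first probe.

4

Insert 753: h=0, slot 0 empty => index 0.
Insert 918: h=0, h2=9, slot 0 occupied => index 9.
Insert 561: h=5, slot 5 empty => index 5.
Insert 786: h=0, h2=7, slot 0 occupied => index 7.
Insert 702: h=7, h2=3, slot 7 occupied => index 10.
Insert 324: h=0, h2=5, slots 0,5,10 occupied => index 4.
Insert 957: h=5, h2=8, slot 5 occupied => index 2.
Table: [753, ., 957, ., 324, 561, ., 786, ., 918, 702]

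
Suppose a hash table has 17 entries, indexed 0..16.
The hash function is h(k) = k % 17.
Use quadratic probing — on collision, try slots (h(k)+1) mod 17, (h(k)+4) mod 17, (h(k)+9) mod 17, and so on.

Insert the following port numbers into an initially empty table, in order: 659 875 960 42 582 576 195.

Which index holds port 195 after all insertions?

659: h=13 -> slot 13
875: h=8 -> slot 8
960: h=8, probe 8,9 -> slot 9
42: h=8, probe 8,9,12 -> slot 12
582: h=4 -> slot 4
576: h=15 -> slot 15
195: h=8, probe 8,9,12,0 -> slot 0
Table: [195, _, _, _, 582, _, _, _, 875, 960, _, _, 42, 659, _, 576, _]

0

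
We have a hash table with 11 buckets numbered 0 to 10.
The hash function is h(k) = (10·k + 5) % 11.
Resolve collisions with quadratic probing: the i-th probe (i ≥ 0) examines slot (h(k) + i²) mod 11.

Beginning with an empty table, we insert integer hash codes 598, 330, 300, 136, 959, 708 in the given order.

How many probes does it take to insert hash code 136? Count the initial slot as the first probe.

4

Insert 598: h=1, slot 1 empty -> index 1.
Insert 330: h=5, slot 5 empty -> index 5.
Insert 300: h=2, slot 2 empty -> index 2.
Insert 136: h=1, slots 1,2,5 occupied -> index 10.
Insert 959: h=3, slot 3 empty -> index 3.
Insert 708: h=1, slots 1,2,5,10 occupied -> index 6.
Table: [—, 598, 300, 959, —, 330, 708, —, —, —, 136]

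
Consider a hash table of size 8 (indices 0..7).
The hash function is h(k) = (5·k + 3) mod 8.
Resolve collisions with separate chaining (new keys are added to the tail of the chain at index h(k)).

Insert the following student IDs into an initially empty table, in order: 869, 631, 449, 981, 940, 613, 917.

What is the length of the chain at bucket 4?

Insert 869: h=4, bucket 4 empty -> new chain.
Insert 631: h=6, bucket 6 empty -> new chain.
Insert 449: h=0, bucket 0 empty -> new chain.
Insert 981: h=4, bucket 4 nonempty -> append to chain.
Insert 940: h=7, bucket 7 empty -> new chain.
Insert 613: h=4, bucket 4 nonempty -> append to chain.
Insert 917: h=4, bucket 4 nonempty -> append to chain.
Final buckets:
0: 449
1: —
2: —
3: —
4: 869 -> 981 -> 613 -> 917
5: —
6: 631
7: 940

4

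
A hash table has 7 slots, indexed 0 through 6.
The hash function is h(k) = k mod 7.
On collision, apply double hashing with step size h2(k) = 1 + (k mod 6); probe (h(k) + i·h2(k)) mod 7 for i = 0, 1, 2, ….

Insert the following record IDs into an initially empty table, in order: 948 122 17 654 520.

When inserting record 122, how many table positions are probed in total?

2

948: h=3 -> slot 3
122: h=3, h2=3, probe 3,6 -> slot 6
17: h=3, h2=6, probe 3,2 -> slot 2
654: h=3, h2=1, probe 3,4 -> slot 4
520: h=2, h2=5, probe 2,0 -> slot 0
Table: [520, ., 17, 948, 654, ., 122]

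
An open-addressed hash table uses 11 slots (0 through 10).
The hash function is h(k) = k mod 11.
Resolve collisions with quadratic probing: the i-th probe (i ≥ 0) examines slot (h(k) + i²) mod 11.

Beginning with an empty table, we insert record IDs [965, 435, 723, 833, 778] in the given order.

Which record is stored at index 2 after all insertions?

965 hashes to 8; slot 8 is free => place at 8.
435 hashes to 6; slot 6 is free => place at 6.
723 hashes to 8; 8 taken => place at 9.
833 hashes to 8; 8,9 taken => place at 1.
778 hashes to 8; 8,9,1,6 taken => place at 2.
Table: [—, 833, 778, —, —, —, 435, —, 965, 723, —]

778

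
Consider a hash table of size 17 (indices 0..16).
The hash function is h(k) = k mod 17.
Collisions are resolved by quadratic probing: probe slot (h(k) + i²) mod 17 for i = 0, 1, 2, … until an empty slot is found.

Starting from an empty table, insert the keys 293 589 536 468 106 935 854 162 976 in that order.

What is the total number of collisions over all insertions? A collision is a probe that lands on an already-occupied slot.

6

Insert 293: h=4, slot 4 empty => index 4.
Insert 589: h=11, slot 11 empty => index 11.
Insert 536: h=9, slot 9 empty => index 9.
Insert 468: h=9, slot 9 occupied => index 10.
Insert 106: h=4, slot 4 occupied => index 5.
Insert 935: h=0, slot 0 empty => index 0.
Insert 854: h=4, slots 4,5 occupied => index 8.
Insert 162: h=9, slots 9,10 occupied => index 13.
Insert 976: h=7, slot 7 empty => index 7.
Table: [935, _, _, _, 293, 106, _, 976, 854, 536, 468, 589, _, 162, _, _, _]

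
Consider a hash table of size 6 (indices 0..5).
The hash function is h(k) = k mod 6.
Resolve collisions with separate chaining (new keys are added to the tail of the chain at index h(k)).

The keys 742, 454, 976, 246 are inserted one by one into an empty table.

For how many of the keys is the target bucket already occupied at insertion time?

742 → bucket 4
454 → bucket 4 (collision)
976 → bucket 4 (collision)
246 → bucket 0
Final buckets:
0: 246
1: —
2: —
3: —
4: 742 -> 454 -> 976
5: —

2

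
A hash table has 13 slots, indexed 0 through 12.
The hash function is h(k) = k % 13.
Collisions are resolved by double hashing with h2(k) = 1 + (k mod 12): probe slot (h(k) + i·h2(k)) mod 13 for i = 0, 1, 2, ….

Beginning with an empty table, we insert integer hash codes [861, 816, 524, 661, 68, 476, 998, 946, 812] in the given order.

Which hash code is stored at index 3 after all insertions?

861: h=3 -> slot 3
816: h=10 -> slot 10
524: h=4 -> slot 4
661: h=11 -> slot 11
68: h=3, h2=9, probe 3,12 -> slot 12
476: h=8 -> slot 8
998: h=10, h2=3, probe 10,0 -> slot 0
946: h=10, h2=11, probe 10,8,6 -> slot 6
812: h=6, h2=9, probe 6,2 -> slot 2
Table: [998, —, 812, 861, 524, —, 946, —, 476, —, 816, 661, 68]

861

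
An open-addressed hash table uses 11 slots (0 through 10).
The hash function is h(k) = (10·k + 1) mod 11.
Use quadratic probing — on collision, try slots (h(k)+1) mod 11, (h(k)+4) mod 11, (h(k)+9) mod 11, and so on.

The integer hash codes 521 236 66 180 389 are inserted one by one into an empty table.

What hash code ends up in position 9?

521 hashes to 8; slot 8 is free → place at 8.
236 hashes to 7; slot 7 is free → place at 7.
66 hashes to 1; slot 1 is free → place at 1.
180 hashes to 8; 8 taken → place at 9.
389 hashes to 8; 8,9,1 taken → place at 6.
Table: [-, 66, -, -, -, -, 389, 236, 521, 180, -]

180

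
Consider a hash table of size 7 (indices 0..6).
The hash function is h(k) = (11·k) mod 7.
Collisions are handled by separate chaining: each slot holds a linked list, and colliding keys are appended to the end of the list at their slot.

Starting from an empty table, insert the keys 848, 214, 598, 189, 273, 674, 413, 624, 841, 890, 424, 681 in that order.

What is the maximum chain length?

848 → bucket 4
214 → bucket 2
598 → bucket 5
189 → bucket 0
273 → bucket 0 (collision)
674 → bucket 1
413 → bucket 0 (collision)
624 → bucket 4 (collision)
841 → bucket 4 (collision)
890 → bucket 4 (collision)
424 → bucket 2 (collision)
681 → bucket 1 (collision)
Final buckets:
0: 189 -> 273 -> 413
1: 674 -> 681
2: 214 -> 424
3: ∅
4: 848 -> 624 -> 841 -> 890
5: 598
6: ∅

4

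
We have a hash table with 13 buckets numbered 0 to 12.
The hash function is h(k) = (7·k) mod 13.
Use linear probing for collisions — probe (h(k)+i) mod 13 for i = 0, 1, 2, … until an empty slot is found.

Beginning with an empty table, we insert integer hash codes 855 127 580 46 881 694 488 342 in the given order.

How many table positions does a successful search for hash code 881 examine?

3

855 hashes to 5; slot 5 is free => place at 5.
127 hashes to 5; 5 taken => place at 6.
580 hashes to 4; slot 4 is free => place at 4.
46 hashes to 10; slot 10 is free => place at 10.
881 hashes to 5; 5,6 taken => place at 7.
694 hashes to 9; slot 9 is free => place at 9.
488 hashes to 10; 10 taken => place at 11.
342 hashes to 2; slot 2 is free => place at 2.
Table: [-, -, 342, -, 580, 855, 127, 881, -, 694, 46, 488, -]
Lookup 881: h=5, probe 5,6,7 → found at 7.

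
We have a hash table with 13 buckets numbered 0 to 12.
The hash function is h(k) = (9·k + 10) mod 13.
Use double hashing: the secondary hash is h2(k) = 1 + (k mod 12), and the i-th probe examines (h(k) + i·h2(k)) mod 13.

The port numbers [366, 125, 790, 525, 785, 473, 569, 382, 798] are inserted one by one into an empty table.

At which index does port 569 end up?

7

366 hashes to 2; slot 2 is free → place at 2.
125 hashes to 4; slot 4 is free → place at 4.
790 hashes to 9; slot 9 is free → place at 9.
525 hashes to 3; slot 3 is free → place at 3.
785 hashes to 3, h2=6; 3,9,2 taken → place at 8.
473 hashes to 3, h2=6; 3,9,2,8 taken → place at 1.
569 hashes to 9, h2=6; 9,2,8,1 taken → place at 7.
382 hashes to 3, h2=11; 3,1 taken → place at 12.
798 hashes to 3, h2=7; 3 taken → place at 10.
Table: [-, 473, 366, 525, 125, -, -, 569, 785, 790, 798, -, 382]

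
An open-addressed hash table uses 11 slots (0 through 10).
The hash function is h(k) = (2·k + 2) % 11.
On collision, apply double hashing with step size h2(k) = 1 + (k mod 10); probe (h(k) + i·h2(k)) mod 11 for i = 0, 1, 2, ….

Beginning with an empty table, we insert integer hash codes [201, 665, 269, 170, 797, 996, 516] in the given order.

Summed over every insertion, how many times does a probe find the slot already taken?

4

201: h=8 => slot 8
665: h=1 => slot 1
269: h=1, h2=10, probe 1,0 => slot 0
170: h=1, h2=1, probe 1,2 => slot 2
797: h=1, h2=8, probe 1,9 => slot 9
996: h=3 => slot 3
516: h=0, h2=7, probe 0,7 => slot 7
Table: [269, 665, 170, 996, -, -, -, 516, 201, 797, -]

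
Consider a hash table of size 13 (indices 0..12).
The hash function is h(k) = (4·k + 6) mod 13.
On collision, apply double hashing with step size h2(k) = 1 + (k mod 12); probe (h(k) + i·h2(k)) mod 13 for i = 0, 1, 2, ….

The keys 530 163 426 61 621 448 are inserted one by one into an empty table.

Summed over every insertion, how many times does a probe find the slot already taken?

530: h=7 → slot 7
163: h=8 → slot 8
426: h=7, h2=7, probe 7,1 → slot 1
61: h=3 → slot 3
621: h=7, h2=10, probe 7,4 → slot 4
448: h=4, h2=5, probe 4,9 → slot 9
Table: [—, 426, —, 61, 621, —, —, 530, 163, 448, —, —, —]

3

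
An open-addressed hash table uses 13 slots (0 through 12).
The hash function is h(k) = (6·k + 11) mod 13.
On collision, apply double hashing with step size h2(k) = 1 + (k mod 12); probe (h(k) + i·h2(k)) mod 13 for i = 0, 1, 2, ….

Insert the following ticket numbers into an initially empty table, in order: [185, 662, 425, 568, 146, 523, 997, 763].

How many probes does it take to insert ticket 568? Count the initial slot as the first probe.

3

185: h=3 -> slot 3
662: h=5 -> slot 5
425: h=0 -> slot 0
568: h=0, h2=5, probe 0,5,10 -> slot 10
146: h=3, h2=3, probe 3,6 -> slot 6
523: h=3, h2=8, probe 3,11 -> slot 11
997: h=0, h2=2, probe 0,2 -> slot 2
763: h=0, h2=8, probe 0,8 -> slot 8
Table: [425, _, 997, 185, _, 662, 146, _, 763, _, 568, 523, _]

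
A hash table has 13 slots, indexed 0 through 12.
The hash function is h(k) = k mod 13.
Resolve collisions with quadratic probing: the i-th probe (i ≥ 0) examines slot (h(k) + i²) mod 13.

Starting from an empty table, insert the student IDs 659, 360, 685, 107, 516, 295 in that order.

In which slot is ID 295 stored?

659 hashes to 9; slot 9 is free → place at 9.
360 hashes to 9; 9 taken → place at 10.
685 hashes to 9; 9,10 taken → place at 0.
107 hashes to 3; slot 3 is free → place at 3.
516 hashes to 9; 9,10,0 taken → place at 5.
295 hashes to 9; 9,10,0,5 taken → place at 12.
Table: [685, _, _, 107, _, 516, _, _, _, 659, 360, _, 295]

12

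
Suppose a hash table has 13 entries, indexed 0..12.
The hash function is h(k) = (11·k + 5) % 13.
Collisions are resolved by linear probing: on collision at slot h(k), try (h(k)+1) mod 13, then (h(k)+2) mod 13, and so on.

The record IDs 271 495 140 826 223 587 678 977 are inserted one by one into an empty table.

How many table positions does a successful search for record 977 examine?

271 hashes to 9; slot 9 is free -> place at 9.
495 hashes to 3; slot 3 is free -> place at 3.
140 hashes to 11; slot 11 is free -> place at 11.
826 hashes to 4; slot 4 is free -> place at 4.
223 hashes to 1; slot 1 is free -> place at 1.
587 hashes to 1; 1 taken -> place at 2.
678 hashes to 1; 1,2,3,4 taken -> place at 5.
977 hashes to 1; 1,2,3,4,5 taken -> place at 6.
Table: [., 223, 587, 495, 826, 678, 977, ., ., 271, ., 140, .]
Lookup 977: h=1, probe 1,2,3,4,5,6 → found at 6.

6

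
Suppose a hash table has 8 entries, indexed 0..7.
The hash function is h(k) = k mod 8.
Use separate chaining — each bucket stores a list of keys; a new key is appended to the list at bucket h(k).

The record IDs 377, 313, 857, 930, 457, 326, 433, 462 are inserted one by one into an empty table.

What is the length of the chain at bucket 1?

Insert 377: h=1, bucket 1 empty → new chain.
Insert 313: h=1, bucket 1 nonempty → append to chain.
Insert 857: h=1, bucket 1 nonempty → append to chain.
Insert 930: h=2, bucket 2 empty → new chain.
Insert 457: h=1, bucket 1 nonempty → append to chain.
Insert 326: h=6, bucket 6 empty → new chain.
Insert 433: h=1, bucket 1 nonempty → append to chain.
Insert 462: h=6, bucket 6 nonempty → append to chain.
Final buckets:
0: -
1: 377 -> 313 -> 857 -> 457 -> 433
2: 930
3: -
4: -
5: -
6: 326 -> 462
7: -

5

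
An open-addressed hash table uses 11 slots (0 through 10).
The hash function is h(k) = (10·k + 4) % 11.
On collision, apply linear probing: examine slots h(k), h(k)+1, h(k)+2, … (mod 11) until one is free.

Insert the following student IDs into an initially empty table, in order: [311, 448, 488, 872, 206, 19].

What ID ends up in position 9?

19

311 hashes to 1; slot 1 is free => place at 1.
448 hashes to 7; slot 7 is free => place at 7.
488 hashes to 0; slot 0 is free => place at 0.
872 hashes to 1; 1 taken => place at 2.
206 hashes to 7; 7 taken => place at 8.
19 hashes to 7; 7,8 taken => place at 9.
Table: [488, 311, 872, —, —, —, —, 448, 206, 19, —]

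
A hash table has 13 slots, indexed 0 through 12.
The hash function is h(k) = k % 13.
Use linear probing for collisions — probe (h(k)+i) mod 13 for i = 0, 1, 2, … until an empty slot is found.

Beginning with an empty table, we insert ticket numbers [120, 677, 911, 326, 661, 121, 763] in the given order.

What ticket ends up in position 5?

121

Insert 120: h=3, slot 3 empty => index 3.
Insert 677: h=1, slot 1 empty => index 1.
Insert 911: h=1, slot 1 occupied => index 2.
Insert 326: h=1, slots 1,2,3 occupied => index 4.
Insert 661: h=11, slot 11 empty => index 11.
Insert 121: h=4, slot 4 occupied => index 5.
Insert 763: h=9, slot 9 empty => index 9.
Table: [-, 677, 911, 120, 326, 121, -, -, -, 763, -, 661, -]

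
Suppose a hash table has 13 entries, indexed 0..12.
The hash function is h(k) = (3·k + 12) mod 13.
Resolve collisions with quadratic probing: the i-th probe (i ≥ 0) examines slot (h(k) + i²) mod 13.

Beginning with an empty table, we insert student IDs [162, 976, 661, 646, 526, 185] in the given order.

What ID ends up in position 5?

526

162: h=4 → slot 4
976: h=2 → slot 2
661: h=6 → slot 6
646: h=0 → slot 0
526: h=4, probe 4,5 → slot 5
185: h=8 → slot 8
Table: [646, _, 976, _, 162, 526, 661, _, 185, _, _, _, _]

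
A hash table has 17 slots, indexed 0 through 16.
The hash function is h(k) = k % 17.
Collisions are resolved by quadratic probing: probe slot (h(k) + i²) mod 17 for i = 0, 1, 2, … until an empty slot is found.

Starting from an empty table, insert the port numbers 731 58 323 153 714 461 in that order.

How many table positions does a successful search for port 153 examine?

731: h=0 => slot 0
58: h=7 => slot 7
323: h=0, probe 0,1 => slot 1
153: h=0, probe 0,1,4 => slot 4
714: h=0, probe 0,1,4,9 => slot 9
461: h=2 => slot 2
Table: [731, 323, 461, _, 153, _, _, 58, _, 714, _, _, _, _, _, _, _]
Lookup 153: h=0, probe 0,1,4 → found at 4.

3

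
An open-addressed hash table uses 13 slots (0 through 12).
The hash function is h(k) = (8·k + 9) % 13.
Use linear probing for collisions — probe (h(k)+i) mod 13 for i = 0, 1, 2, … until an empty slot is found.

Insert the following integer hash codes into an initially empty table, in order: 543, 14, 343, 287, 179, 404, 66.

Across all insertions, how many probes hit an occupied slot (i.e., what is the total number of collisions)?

7

543: h=11 => slot 11
14: h=4 => slot 4
343: h=10 => slot 10
287: h=4, probe 4,5 => slot 5
179: h=11, probe 11,12 => slot 12
404: h=4, probe 4,5,6 => slot 6
66: h=4, probe 4,5,6,7 => slot 7
Table: [-, -, -, -, 14, 287, 404, 66, -, -, 343, 543, 179]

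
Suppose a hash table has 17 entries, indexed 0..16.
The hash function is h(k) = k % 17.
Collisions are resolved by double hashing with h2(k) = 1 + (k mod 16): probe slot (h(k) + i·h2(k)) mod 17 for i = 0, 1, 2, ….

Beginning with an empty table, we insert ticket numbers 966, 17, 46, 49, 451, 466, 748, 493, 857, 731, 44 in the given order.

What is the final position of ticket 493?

966 hashes to 14; slot 14 is free => place at 14.
17 hashes to 0; slot 0 is free => place at 0.
46 hashes to 12; slot 12 is free => place at 12.
49 hashes to 15; slot 15 is free => place at 15.
451 hashes to 9; slot 9 is free => place at 9.
466 hashes to 7; slot 7 is free => place at 7.
748 hashes to 0, h2=13; 0 taken => place at 13.
493 hashes to 0, h2=14; 0,14 taken => place at 11.
857 hashes to 7, h2=10; 7,0 taken => place at 10.
731 hashes to 0, h2=12; 0,12,7 taken => place at 2.
44 hashes to 10, h2=13; 10 taken => place at 6.
Table: [17, _, 731, _, _, _, 44, 466, _, 451, 857, 493, 46, 748, 966, 49, _]

11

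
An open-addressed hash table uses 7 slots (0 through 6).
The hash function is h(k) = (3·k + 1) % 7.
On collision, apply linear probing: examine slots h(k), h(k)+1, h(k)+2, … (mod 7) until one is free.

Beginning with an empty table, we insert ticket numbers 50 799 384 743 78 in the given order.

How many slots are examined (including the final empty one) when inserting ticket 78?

5

Insert 50: h=4, slot 4 empty → index 4.
Insert 799: h=4, slot 4 occupied → index 5.
Insert 384: h=5, slot 5 occupied → index 6.
Insert 743: h=4, slots 4,5,6 occupied → index 0.
Insert 78: h=4, slots 4,5,6,0 occupied → index 1.
Table: [743, 78, _, _, 50, 799, 384]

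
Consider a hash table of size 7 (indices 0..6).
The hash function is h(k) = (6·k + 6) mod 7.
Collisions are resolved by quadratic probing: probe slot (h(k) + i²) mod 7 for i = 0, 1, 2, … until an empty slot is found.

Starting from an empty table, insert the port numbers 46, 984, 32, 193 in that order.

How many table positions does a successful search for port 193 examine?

4

Insert 46: h=2, slot 2 empty => index 2.
Insert 984: h=2, slot 2 occupied => index 3.
Insert 32: h=2, slots 2,3 occupied => index 6.
Insert 193: h=2, slots 2,3,6 occupied => index 4.
Table: [_, _, 46, 984, 193, _, 32]
Lookup 193: h=2, probe 2,3,6,4 → found at 4.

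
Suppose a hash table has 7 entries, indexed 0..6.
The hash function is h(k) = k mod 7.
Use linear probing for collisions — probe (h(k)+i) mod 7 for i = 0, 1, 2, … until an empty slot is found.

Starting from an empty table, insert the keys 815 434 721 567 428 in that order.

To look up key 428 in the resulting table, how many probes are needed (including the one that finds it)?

4

Insert 815: h=3, slot 3 empty → index 3.
Insert 434: h=0, slot 0 empty → index 0.
Insert 721: h=0, slot 0 occupied → index 1.
Insert 567: h=0, slots 0,1 occupied → index 2.
Insert 428: h=1, slots 1,2,3 occupied → index 4.
Table: [434, 721, 567, 815, 428, _, _]
Lookup 428: h=1, probe 1,2,3,4 → found at 4.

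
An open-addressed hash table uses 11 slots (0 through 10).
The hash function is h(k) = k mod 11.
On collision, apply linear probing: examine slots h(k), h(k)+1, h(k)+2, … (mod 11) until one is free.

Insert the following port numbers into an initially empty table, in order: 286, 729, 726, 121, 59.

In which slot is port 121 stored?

2

286: h=0 -> slot 0
729: h=3 -> slot 3
726: h=0, probe 0,1 -> slot 1
121: h=0, probe 0,1,2 -> slot 2
59: h=4 -> slot 4
Table: [286, 726, 121, 729, 59, ∅, ∅, ∅, ∅, ∅, ∅]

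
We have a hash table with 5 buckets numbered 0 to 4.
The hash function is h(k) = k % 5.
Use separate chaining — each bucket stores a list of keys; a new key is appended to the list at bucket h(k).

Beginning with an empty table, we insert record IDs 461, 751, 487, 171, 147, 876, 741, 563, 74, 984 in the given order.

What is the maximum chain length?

5

461 → bucket 1
751 → bucket 1 (collision)
487 → bucket 2
171 → bucket 1 (collision)
147 → bucket 2 (collision)
876 → bucket 1 (collision)
741 → bucket 1 (collision)
563 → bucket 3
74 → bucket 4
984 → bucket 4 (collision)
Final buckets:
0: —
1: 461 -> 751 -> 171 -> 876 -> 741
2: 487 -> 147
3: 563
4: 74 -> 984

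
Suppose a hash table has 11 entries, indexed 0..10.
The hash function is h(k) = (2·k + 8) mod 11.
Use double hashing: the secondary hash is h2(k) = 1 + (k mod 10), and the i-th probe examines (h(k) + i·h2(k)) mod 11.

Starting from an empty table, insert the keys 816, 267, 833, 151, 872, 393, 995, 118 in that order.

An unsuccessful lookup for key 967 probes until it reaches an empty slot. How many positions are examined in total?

4

Insert 816: h=1, slot 1 empty -> index 1.
Insert 267: h=3, slot 3 empty -> index 3.
Insert 833: h=2, slot 2 empty -> index 2.
Insert 151: h=2, h2=2, slot 2 occupied -> index 4.
Insert 872: h=3, h2=3, slot 3 occupied -> index 6.
Insert 393: h=2, h2=4, slots 2,6 occupied -> index 10.
Insert 995: h=7, slot 7 empty -> index 7.
Insert 118: h=2, h2=9, slot 2 occupied -> index 0.
Table: [118, 816, 833, 267, 151, —, 872, 995, —, —, 393]
Lookup 967: h=6, h2=8, probe 6,3,0,8 → slot 8 empty, not found.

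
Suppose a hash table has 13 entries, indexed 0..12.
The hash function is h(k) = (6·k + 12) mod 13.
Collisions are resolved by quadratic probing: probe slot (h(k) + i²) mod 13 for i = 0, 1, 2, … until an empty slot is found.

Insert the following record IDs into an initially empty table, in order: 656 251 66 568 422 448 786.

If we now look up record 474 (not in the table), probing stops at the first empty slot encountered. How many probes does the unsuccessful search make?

656 hashes to 9; slot 9 is free => place at 9.
251 hashes to 10; slot 10 is free => place at 10.
66 hashes to 5; slot 5 is free => place at 5.
568 hashes to 1; slot 1 is free => place at 1.
422 hashes to 9; 9,10 taken => place at 0.
448 hashes to 9; 9,10,0,5 taken => place at 12.
786 hashes to 9; 9,10,0,5,12 taken => place at 8.
Table: [422, 568, ∅, ∅, ∅, 66, ∅, ∅, 786, 656, 251, ∅, 448]
Lookup 474: h=9, probe 9,10,0,5,12,8,6 → slot 6 empty, not found.

7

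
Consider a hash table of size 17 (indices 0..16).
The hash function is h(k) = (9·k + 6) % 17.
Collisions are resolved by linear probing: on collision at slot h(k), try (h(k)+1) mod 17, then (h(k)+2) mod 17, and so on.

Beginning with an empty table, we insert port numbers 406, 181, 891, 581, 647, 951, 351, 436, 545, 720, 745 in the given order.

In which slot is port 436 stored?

6

406 hashes to 5; slot 5 is free => place at 5.
181 hashes to 3; slot 3 is free => place at 3.
891 hashes to 1; slot 1 is free => place at 1.
581 hashes to 16; slot 16 is free => place at 16.
647 hashes to 15; slot 15 is free => place at 15.
951 hashes to 14; slot 14 is free => place at 14.
351 hashes to 3; 3 taken => place at 4.
436 hashes to 3; 3,4,5 taken => place at 6.
545 hashes to 15; 15,16 taken => place at 0.
720 hashes to 9; slot 9 is free => place at 9.
745 hashes to 13; slot 13 is free => place at 13.
Table: [545, 891, ., 181, 351, 406, 436, ., ., 720, ., ., ., 745, 951, 647, 581]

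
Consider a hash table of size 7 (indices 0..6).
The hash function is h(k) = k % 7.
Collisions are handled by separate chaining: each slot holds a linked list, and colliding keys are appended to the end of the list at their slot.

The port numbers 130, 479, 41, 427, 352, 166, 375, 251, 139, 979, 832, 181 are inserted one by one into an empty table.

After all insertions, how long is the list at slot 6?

130 -> bucket 4
479 -> bucket 3
41 -> bucket 6
427 -> bucket 0
352 -> bucket 2
166 -> bucket 5
375 -> bucket 4 (collision)
251 -> bucket 6 (collision)
139 -> bucket 6 (collision)
979 -> bucket 6 (collision)
832 -> bucket 6 (collision)
181 -> bucket 6 (collision)
Final buckets:
0: 427
1: .
2: 352
3: 479
4: 130 -> 375
5: 166
6: 41 -> 251 -> 139 -> 979 -> 832 -> 181

6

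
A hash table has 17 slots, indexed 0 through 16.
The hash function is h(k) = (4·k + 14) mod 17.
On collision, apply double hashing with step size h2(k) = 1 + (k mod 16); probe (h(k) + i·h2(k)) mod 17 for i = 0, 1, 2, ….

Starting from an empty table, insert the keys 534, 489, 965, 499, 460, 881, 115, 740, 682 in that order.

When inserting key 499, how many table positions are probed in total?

3

534: h=8 → slot 8
489: h=15 → slot 15
965: h=15, h2=6, probe 15,4 → slot 4
499: h=4, h2=4, probe 4,8,12 → slot 12
460: h=1 → slot 1
881: h=2 → slot 2
115: h=15, h2=4, probe 15,2,6 → slot 6
740: h=16 → slot 16
682: h=5 → slot 5
Table: [., 460, 881, ., 965, 682, 115, ., 534, ., ., ., 499, ., ., 489, 740]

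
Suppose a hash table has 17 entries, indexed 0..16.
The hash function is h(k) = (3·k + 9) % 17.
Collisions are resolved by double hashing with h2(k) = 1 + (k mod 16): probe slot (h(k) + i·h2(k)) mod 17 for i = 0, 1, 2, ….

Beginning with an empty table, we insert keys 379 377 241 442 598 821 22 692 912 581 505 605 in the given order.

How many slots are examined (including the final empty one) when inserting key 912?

3

379 hashes to 7; slot 7 is free → place at 7.
377 hashes to 1; slot 1 is free → place at 1.
241 hashes to 1, h2=2; 1 taken → place at 3.
442 hashes to 9; slot 9 is free → place at 9.
598 hashes to 1, h2=7; 1 taken → place at 8.
821 hashes to 7, h2=6; 7 taken → place at 13.
22 hashes to 7, h2=7; 7 taken → place at 14.
692 hashes to 11; slot 11 is free → place at 11.
912 hashes to 8, h2=1; 8,9 taken → place at 10.
581 hashes to 1, h2=6; 1,7,13 taken → place at 2.
505 hashes to 11, h2=10; 11 taken → place at 4.
605 hashes to 5; slot 5 is free → place at 5.
Table: [∅, 377, 581, 241, 505, 605, ∅, 379, 598, 442, 912, 692, ∅, 821, 22, ∅, ∅]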